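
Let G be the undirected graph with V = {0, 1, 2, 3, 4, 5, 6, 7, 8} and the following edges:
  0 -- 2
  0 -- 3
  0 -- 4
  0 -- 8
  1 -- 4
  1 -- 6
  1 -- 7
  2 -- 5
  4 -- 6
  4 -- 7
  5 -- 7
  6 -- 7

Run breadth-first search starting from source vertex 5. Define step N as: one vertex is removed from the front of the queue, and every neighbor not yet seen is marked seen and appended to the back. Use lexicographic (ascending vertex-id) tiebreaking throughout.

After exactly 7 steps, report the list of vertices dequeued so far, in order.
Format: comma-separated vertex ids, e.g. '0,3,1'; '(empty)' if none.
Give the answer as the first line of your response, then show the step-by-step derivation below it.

5,2,7,0,1,4,6

step 1: dequeue 5; queue=[2,7]; order=5
step 2: dequeue 2; queue=[7,0]; order=5,2
step 3: dequeue 7; queue=[0,1,4,6]; order=5,2,7
step 4: dequeue 0; queue=[1,4,6,3,8]; order=5,2,7,0
step 5: dequeue 1; queue=[4,6,3,8]; order=5,2,7,0,1
step 6: dequeue 4; queue=[6,3,8]; order=5,2,7,0,1,4
step 7: dequeue 6; queue=[3,8]; order=5,2,7,0,1,4,6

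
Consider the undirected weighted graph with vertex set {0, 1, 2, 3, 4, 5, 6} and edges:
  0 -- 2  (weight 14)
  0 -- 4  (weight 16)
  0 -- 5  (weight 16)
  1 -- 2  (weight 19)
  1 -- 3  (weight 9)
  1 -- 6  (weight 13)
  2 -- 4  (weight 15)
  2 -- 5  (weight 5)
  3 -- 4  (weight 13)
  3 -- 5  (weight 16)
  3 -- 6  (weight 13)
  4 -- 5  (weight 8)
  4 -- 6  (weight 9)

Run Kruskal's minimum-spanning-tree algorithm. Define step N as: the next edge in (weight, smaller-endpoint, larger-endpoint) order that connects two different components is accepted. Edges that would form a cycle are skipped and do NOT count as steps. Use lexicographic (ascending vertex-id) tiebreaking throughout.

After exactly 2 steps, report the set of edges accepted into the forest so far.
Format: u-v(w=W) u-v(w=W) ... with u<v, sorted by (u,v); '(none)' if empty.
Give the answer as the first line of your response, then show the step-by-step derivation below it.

2-5(w=5) 4-5(w=8)

step 1: add edge 2-5 (w=5); MST = {2-5(w=5)}
step 2: add edge 4-5 (w=8); MST = {2-5(w=5) 4-5(w=8)}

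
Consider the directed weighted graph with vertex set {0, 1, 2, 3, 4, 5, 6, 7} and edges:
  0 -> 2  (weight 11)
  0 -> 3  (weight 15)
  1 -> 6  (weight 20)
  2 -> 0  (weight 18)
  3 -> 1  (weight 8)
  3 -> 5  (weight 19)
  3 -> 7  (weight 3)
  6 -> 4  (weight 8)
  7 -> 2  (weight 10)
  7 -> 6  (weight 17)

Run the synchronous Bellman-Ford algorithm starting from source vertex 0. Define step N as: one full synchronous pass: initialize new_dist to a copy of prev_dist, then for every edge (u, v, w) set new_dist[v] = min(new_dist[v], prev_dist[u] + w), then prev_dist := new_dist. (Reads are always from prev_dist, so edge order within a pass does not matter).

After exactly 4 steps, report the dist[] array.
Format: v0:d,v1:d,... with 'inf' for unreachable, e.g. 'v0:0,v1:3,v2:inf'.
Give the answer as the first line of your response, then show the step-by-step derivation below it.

v0:0,v1:23,v2:11,v3:15,v4:43,v5:34,v6:35,v7:18

step 1: dist = v0:0,v1:inf,v2:11,v3:15,v4:inf,v5:inf,v6:inf,v7:inf
step 2: dist = v0:0,v1:23,v2:11,v3:15,v4:inf,v5:34,v6:inf,v7:18
step 3: dist = v0:0,v1:23,v2:11,v3:15,v4:inf,v5:34,v6:35,v7:18
step 4: dist = v0:0,v1:23,v2:11,v3:15,v4:43,v5:34,v6:35,v7:18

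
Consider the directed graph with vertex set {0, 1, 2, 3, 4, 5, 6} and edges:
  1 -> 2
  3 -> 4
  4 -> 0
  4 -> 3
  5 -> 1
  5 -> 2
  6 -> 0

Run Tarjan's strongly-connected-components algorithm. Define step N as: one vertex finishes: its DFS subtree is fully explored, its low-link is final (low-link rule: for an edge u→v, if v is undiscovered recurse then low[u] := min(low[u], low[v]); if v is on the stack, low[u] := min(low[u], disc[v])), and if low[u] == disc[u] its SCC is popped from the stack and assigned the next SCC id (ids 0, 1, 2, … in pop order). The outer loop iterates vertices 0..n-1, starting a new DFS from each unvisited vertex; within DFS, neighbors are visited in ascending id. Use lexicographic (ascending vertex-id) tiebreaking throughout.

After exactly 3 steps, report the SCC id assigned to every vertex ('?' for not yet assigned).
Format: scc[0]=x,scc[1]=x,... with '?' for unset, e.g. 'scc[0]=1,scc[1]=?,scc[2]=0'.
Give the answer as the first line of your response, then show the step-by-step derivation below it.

scc[0]=0,scc[1]=2,scc[2]=1,scc[3]=?,scc[4]=?,scc[5]=?,scc[6]=?

step 1: low=(low[0]=0,low[1]=?,low[2]=?,low[3]=?,low[4]=?,low[5]=?,low[6]=?); scc=(scc[0]=0,scc[1]=?,scc[2]=?,scc[3]=?,scc[4]=?,scc[5]=?,scc[6]=?)
step 2: low=(low[0]=0,low[1]=1,low[2]=2,low[3]=?,low[4]=?,low[5]=?,low[6]=?); scc=(scc[0]=0,scc[1]=?,scc[2]=1,scc[3]=?,scc[4]=?,scc[5]=?,scc[6]=?)
step 3: low=(low[0]=0,low[1]=1,low[2]=2,low[3]=?,low[4]=?,low[5]=?,low[6]=?); scc=(scc[0]=0,scc[1]=2,scc[2]=1,scc[3]=?,scc[4]=?,scc[5]=?,scc[6]=?)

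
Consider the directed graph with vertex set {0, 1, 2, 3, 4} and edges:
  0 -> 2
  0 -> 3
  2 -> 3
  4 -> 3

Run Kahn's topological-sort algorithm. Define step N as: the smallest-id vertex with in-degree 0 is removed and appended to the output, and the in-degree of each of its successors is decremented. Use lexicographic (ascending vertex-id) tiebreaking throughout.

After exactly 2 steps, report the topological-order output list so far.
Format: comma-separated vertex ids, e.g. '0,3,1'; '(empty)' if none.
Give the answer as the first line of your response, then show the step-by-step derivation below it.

0,1

step 1: output 0; order=[0]; indeg=(0,0,0,2,0)
step 2: output 1; order=[0,1]; indeg=(0,0,0,2,0)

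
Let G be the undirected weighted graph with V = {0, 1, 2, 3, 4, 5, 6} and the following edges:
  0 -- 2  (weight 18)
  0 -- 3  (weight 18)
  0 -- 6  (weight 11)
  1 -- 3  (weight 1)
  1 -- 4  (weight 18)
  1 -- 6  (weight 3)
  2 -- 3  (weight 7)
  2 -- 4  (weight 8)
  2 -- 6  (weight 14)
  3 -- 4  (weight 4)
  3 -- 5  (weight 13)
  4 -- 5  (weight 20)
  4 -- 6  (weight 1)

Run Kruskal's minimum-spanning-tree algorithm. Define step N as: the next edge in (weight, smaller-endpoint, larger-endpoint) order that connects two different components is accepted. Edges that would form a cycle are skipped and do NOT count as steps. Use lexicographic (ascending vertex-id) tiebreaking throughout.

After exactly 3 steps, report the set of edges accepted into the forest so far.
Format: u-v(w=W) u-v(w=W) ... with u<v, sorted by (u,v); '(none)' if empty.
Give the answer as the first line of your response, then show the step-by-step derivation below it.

1-3(w=1) 1-6(w=3) 4-6(w=1)

step 1: add edge 1-3 (w=1); MST = {1-3(w=1)}
step 2: add edge 4-6 (w=1); MST = {1-3(w=1) 4-6(w=1)}
step 3: add edge 1-6 (w=3); MST = {1-3(w=1) 1-6(w=3) 4-6(w=1)}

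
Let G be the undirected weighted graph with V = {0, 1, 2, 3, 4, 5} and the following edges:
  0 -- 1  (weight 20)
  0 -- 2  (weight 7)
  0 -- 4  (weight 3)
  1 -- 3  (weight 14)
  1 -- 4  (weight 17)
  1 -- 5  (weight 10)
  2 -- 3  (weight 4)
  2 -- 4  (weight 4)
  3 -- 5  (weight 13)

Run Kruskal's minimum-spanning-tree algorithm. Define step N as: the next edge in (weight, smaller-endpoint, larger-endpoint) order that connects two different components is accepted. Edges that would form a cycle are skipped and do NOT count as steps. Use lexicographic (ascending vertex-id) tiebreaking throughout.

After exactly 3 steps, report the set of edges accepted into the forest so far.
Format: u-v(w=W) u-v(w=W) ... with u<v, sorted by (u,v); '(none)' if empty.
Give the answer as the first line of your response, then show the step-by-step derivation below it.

0-4(w=3) 2-3(w=4) 2-4(w=4)

step 1: add edge 0-4 (w=3); MST = {0-4(w=3)}
step 2: add edge 2-3 (w=4); MST = {0-4(w=3) 2-3(w=4)}
step 3: add edge 2-4 (w=4); MST = {0-4(w=3) 2-3(w=4) 2-4(w=4)}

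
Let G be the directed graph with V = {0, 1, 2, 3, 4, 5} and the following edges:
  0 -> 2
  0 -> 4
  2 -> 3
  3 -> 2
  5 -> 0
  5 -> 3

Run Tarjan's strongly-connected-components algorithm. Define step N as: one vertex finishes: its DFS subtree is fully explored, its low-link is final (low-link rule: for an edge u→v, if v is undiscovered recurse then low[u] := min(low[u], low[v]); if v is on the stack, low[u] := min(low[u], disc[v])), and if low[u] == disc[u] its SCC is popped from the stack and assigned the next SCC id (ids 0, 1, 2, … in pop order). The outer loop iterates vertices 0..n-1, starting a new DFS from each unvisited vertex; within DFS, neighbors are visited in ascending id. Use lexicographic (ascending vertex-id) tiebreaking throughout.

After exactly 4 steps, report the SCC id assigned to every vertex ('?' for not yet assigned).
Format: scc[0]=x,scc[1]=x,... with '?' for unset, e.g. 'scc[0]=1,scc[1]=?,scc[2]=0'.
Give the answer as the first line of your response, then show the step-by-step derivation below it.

scc[0]=2,scc[1]=?,scc[2]=0,scc[3]=0,scc[4]=1,scc[5]=?

step 1: low=(low[0]=0,low[1]=?,low[2]=1,low[3]=1,low[4]=?,low[5]=?); scc=(scc[0]=?,scc[1]=?,scc[2]=?,scc[3]=?,scc[4]=?,scc[5]=?)
step 2: low=(low[0]=0,low[1]=?,low[2]=1,low[3]=1,low[4]=?,low[5]=?); scc=(scc[0]=?,scc[1]=?,scc[2]=0,scc[3]=0,scc[4]=?,scc[5]=?)
step 3: low=(low[0]=0,low[1]=?,low[2]=1,low[3]=1,low[4]=3,low[5]=?); scc=(scc[0]=?,scc[1]=?,scc[2]=0,scc[3]=0,scc[4]=1,scc[5]=?)
step 4: low=(low[0]=0,low[1]=?,low[2]=1,low[3]=1,low[4]=3,low[5]=?); scc=(scc[0]=2,scc[1]=?,scc[2]=0,scc[3]=0,scc[4]=1,scc[5]=?)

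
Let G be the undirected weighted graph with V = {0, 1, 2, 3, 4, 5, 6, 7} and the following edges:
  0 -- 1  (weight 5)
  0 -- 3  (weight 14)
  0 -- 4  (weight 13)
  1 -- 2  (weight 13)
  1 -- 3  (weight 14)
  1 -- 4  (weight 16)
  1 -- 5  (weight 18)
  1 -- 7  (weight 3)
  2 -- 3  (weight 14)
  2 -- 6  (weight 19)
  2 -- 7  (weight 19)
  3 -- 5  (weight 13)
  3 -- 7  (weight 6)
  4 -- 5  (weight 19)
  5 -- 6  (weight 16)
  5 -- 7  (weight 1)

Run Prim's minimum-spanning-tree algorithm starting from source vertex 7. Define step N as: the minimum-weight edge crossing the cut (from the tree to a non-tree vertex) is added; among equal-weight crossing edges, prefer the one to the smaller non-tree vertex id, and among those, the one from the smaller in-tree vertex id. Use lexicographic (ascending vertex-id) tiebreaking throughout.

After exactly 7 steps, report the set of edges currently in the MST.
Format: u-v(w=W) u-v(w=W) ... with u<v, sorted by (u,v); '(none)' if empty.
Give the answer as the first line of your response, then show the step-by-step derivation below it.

0-1(w=5) 0-4(w=13) 1-2(w=13) 1-7(w=3) 3-7(w=6) 5-6(w=16) 5-7(w=1)

step 1: add edge 5-7 (w=1); MST = {5-7(w=1)}
step 2: add edge 1-7 (w=3); MST = {1-7(w=3) 5-7(w=1)}
step 3: add edge 0-1 (w=5); MST = {0-1(w=5) 1-7(w=3) 5-7(w=1)}
step 4: add edge 3-7 (w=6); MST = {0-1(w=5) 1-7(w=3) 3-7(w=6) 5-7(w=1)}
step 5: add edge 1-2 (w=13); MST = {0-1(w=5) 1-2(w=13) 1-7(w=3) 3-7(w=6) 5-7(w=1)}
step 6: add edge 0-4 (w=13); MST = {0-1(w=5) 0-4(w=13) 1-2(w=13) 1-7(w=3) 3-7(w=6) 5-7(w=1)}
step 7: add edge 5-6 (w=16); MST = {0-1(w=5) 0-4(w=13) 1-2(w=13) 1-7(w=3) 3-7(w=6) 5-6(w=16) 5-7(w=1)}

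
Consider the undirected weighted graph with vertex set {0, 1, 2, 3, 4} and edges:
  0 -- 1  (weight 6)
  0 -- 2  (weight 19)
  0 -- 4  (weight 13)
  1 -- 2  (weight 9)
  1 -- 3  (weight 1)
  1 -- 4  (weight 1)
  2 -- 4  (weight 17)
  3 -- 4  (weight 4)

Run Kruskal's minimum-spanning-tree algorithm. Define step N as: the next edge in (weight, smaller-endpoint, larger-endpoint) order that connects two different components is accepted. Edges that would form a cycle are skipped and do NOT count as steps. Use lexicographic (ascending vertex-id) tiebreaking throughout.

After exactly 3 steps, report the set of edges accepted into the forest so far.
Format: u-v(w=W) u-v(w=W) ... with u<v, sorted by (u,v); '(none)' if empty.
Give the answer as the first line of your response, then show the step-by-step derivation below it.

0-1(w=6) 1-3(w=1) 1-4(w=1)

step 1: add edge 1-3 (w=1); MST = {1-3(w=1)}
step 2: add edge 1-4 (w=1); MST = {1-3(w=1) 1-4(w=1)}
step 3: add edge 0-1 (w=6); MST = {0-1(w=6) 1-3(w=1) 1-4(w=1)}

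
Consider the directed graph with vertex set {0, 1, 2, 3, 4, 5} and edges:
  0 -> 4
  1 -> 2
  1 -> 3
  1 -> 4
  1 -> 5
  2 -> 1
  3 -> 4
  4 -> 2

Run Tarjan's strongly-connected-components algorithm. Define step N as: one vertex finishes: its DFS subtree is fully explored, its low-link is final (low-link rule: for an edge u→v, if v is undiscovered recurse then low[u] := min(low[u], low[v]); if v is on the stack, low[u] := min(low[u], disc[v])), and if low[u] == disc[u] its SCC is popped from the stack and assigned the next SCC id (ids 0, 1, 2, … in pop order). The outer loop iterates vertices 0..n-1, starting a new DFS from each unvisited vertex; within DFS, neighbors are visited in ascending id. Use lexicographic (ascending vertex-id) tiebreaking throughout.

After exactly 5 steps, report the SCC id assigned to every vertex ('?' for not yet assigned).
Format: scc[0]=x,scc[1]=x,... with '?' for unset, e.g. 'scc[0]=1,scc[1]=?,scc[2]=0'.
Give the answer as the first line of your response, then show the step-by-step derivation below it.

scc[0]=?,scc[1]=1,scc[2]=1,scc[3]=1,scc[4]=1,scc[5]=0

step 1: low=(low[0]=0,low[1]=2,low[2]=2,low[3]=1,low[4]=1,low[5]=?); scc=(scc[0]=?,scc[1]=?,scc[2]=?,scc[3]=?,scc[4]=?,scc[5]=?)
step 2: low=(low[0]=0,low[1]=1,low[2]=2,low[3]=1,low[4]=1,low[5]=5); scc=(scc[0]=?,scc[1]=?,scc[2]=?,scc[3]=?,scc[4]=?,scc[5]=0)
step 3: low=(low[0]=0,low[1]=1,low[2]=2,low[3]=1,low[4]=1,low[5]=5); scc=(scc[0]=?,scc[1]=?,scc[2]=?,scc[3]=?,scc[4]=?,scc[5]=0)
step 4: low=(low[0]=0,low[1]=1,low[2]=1,low[3]=1,low[4]=1,low[5]=5); scc=(scc[0]=?,scc[1]=?,scc[2]=?,scc[3]=?,scc[4]=?,scc[5]=0)
step 5: low=(low[0]=0,low[1]=1,low[2]=1,low[3]=1,low[4]=1,low[5]=5); scc=(scc[0]=?,scc[1]=1,scc[2]=1,scc[3]=1,scc[4]=1,scc[5]=0)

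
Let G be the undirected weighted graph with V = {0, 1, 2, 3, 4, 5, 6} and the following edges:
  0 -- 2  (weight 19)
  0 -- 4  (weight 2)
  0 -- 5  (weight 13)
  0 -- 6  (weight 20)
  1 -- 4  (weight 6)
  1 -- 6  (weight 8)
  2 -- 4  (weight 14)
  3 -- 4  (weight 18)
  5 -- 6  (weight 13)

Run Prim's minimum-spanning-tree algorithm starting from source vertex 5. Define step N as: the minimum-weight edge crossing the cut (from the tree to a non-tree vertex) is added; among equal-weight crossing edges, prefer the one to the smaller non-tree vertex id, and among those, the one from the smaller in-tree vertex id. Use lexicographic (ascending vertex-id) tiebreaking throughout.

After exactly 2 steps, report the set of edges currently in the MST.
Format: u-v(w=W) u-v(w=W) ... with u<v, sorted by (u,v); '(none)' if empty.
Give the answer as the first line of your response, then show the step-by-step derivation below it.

0-4(w=2) 0-5(w=13)

step 1: add edge 0-5 (w=13); MST = {0-5(w=13)}
step 2: add edge 0-4 (w=2); MST = {0-4(w=2) 0-5(w=13)}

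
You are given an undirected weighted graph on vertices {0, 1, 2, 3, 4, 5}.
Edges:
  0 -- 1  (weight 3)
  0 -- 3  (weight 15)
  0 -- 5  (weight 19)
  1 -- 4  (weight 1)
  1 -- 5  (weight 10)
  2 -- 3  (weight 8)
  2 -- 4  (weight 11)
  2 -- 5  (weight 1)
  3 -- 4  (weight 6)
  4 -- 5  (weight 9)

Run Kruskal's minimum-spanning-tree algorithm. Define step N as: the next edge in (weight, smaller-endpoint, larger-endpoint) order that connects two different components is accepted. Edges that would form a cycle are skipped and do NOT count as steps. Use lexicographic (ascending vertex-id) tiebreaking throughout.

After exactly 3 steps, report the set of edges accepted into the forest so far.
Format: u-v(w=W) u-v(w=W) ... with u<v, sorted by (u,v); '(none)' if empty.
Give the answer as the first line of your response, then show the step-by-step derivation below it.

0-1(w=3) 1-4(w=1) 2-5(w=1)

step 1: add edge 1-4 (w=1); MST = {1-4(w=1)}
step 2: add edge 2-5 (w=1); MST = {1-4(w=1) 2-5(w=1)}
step 3: add edge 0-1 (w=3); MST = {0-1(w=3) 1-4(w=1) 2-5(w=1)}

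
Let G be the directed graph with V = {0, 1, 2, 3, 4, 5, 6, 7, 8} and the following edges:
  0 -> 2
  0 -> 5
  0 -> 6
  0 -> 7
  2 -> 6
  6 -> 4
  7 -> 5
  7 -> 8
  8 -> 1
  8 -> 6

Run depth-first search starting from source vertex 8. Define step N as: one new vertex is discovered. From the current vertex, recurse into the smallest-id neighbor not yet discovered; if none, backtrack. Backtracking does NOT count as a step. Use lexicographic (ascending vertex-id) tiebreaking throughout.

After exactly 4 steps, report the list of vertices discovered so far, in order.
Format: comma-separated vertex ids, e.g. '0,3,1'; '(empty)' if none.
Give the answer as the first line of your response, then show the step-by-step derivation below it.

8,1,6,4

step 1: discover 8; path=8; order=8
step 2: discover 1; path=8>1; order=8,1
step 3: discover 6; path=8>6; order=8,1,6
step 4: discover 4; path=8>6>4; order=8,1,6,4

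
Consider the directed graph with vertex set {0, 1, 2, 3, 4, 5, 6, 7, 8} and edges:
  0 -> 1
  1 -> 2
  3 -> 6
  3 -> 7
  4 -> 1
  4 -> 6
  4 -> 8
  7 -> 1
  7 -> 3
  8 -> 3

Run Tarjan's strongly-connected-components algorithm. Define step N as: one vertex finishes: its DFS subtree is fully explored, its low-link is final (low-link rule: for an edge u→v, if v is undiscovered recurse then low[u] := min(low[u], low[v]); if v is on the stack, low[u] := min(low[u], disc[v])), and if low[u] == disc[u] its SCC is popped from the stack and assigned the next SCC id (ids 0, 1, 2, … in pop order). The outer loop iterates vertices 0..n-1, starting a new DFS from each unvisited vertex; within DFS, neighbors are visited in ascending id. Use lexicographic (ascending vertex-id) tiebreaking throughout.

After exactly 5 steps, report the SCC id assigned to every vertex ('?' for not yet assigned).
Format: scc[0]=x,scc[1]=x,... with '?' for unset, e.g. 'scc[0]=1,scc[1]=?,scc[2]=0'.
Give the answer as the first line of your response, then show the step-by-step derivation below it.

scc[0]=2,scc[1]=1,scc[2]=0,scc[3]=?,scc[4]=?,scc[5]=?,scc[6]=3,scc[7]=?,scc[8]=?

step 1: low=(low[0]=0,low[1]=1,low[2]=2,low[3]=?,low[4]=?,low[5]=?,low[6]=?,low[7]=?,low[8]=?); scc=(scc[0]=?,scc[1]=?,scc[2]=0,scc[3]=?,scc[4]=?,scc[5]=?,scc[6]=?,scc[7]=?,scc[8]=?)
step 2: low=(low[0]=0,low[1]=1,low[2]=2,low[3]=?,low[4]=?,low[5]=?,low[6]=?,low[7]=?,low[8]=?); scc=(scc[0]=?,scc[1]=1,scc[2]=0,scc[3]=?,scc[4]=?,scc[5]=?,scc[6]=?,scc[7]=?,scc[8]=?)
step 3: low=(low[0]=0,low[1]=1,low[2]=2,low[3]=?,low[4]=?,low[5]=?,low[6]=?,low[7]=?,low[8]=?); scc=(scc[0]=2,scc[1]=1,scc[2]=0,scc[3]=?,scc[4]=?,scc[5]=?,scc[6]=?,scc[7]=?,scc[8]=?)
step 4: low=(low[0]=0,low[1]=1,low[2]=2,low[3]=3,low[4]=?,low[5]=?,low[6]=4,low[7]=?,low[8]=?); scc=(scc[0]=2,scc[1]=1,scc[2]=0,scc[3]=?,scc[4]=?,scc[5]=?,scc[6]=3,scc[7]=?,scc[8]=?)
step 5: low=(low[0]=0,low[1]=1,low[2]=2,low[3]=3,low[4]=?,low[5]=?,low[6]=4,low[7]=3,low[8]=?); scc=(scc[0]=2,scc[1]=1,scc[2]=0,scc[3]=?,scc[4]=?,scc[5]=?,scc[6]=3,scc[7]=?,scc[8]=?)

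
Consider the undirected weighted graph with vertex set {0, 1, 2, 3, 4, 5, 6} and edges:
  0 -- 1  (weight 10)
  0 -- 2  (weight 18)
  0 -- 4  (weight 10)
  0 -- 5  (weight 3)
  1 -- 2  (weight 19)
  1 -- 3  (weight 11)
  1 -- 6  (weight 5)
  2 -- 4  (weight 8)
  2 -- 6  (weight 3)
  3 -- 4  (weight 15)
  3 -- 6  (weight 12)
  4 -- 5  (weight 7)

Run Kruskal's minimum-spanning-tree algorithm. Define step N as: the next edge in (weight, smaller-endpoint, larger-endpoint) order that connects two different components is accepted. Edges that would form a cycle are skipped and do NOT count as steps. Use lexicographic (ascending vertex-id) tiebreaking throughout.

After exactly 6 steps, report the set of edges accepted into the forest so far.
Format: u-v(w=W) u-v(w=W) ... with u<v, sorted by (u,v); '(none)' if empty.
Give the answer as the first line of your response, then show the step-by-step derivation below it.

0-5(w=3) 1-3(w=11) 1-6(w=5) 2-4(w=8) 2-6(w=3) 4-5(w=7)

step 1: add edge 0-5 (w=3); MST = {0-5(w=3)}
step 2: add edge 2-6 (w=3); MST = {0-5(w=3) 2-6(w=3)}
step 3: add edge 1-6 (w=5); MST = {0-5(w=3) 1-6(w=5) 2-6(w=3)}
step 4: add edge 4-5 (w=7); MST = {0-5(w=3) 1-6(w=5) 2-6(w=3) 4-5(w=7)}
step 5: add edge 2-4 (w=8); MST = {0-5(w=3) 1-6(w=5) 2-4(w=8) 2-6(w=3) 4-5(w=7)}
step 6: add edge 1-3 (w=11); MST = {0-5(w=3) 1-3(w=11) 1-6(w=5) 2-4(w=8) 2-6(w=3) 4-5(w=7)}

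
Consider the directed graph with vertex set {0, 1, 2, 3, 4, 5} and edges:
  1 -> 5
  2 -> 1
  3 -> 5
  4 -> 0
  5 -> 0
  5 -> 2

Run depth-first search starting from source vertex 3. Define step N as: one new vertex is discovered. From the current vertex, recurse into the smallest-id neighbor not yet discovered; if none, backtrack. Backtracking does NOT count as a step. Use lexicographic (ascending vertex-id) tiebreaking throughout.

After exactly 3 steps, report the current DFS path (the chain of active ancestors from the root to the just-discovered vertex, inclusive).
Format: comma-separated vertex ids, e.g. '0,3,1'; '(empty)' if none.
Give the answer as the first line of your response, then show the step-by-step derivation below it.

3,5,0

step 1: discover 3; path=3; order=3
step 2: discover 5; path=3>5; order=3,5
step 3: discover 0; path=3>5>0; order=3,5,0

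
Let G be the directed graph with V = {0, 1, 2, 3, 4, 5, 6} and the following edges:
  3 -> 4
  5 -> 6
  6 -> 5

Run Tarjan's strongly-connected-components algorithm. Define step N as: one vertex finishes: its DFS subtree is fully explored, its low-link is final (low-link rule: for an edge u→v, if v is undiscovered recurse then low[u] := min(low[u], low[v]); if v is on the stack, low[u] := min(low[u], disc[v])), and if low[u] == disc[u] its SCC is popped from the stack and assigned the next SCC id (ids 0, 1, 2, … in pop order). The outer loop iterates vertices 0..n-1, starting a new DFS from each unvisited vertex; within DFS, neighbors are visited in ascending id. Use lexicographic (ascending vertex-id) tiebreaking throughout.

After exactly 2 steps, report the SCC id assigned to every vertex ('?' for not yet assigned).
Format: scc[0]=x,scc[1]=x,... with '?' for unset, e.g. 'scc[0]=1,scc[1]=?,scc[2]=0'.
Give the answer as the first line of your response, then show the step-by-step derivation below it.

scc[0]=0,scc[1]=1,scc[2]=?,scc[3]=?,scc[4]=?,scc[5]=?,scc[6]=?

step 1: low=(low[0]=0,low[1]=?,low[2]=?,low[3]=?,low[4]=?,low[5]=?,low[6]=?); scc=(scc[0]=0,scc[1]=?,scc[2]=?,scc[3]=?,scc[4]=?,scc[5]=?,scc[6]=?)
step 2: low=(low[0]=0,low[1]=1,low[2]=?,low[3]=?,low[4]=?,low[5]=?,low[6]=?); scc=(scc[0]=0,scc[1]=1,scc[2]=?,scc[3]=?,scc[4]=?,scc[5]=?,scc[6]=?)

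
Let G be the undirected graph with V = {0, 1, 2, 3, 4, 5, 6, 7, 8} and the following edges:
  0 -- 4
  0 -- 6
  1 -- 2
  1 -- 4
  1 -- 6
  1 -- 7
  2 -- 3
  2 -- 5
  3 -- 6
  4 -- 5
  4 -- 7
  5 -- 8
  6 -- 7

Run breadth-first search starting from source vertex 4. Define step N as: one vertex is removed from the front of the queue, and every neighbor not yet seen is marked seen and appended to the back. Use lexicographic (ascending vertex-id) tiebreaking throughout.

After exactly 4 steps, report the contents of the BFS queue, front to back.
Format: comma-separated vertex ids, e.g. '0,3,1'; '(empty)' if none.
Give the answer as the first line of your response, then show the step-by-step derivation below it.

7,6,2,8

step 1: dequeue 4; queue=[0,1,5,7]; order=4
step 2: dequeue 0; queue=[1,5,7,6]; order=4,0
step 3: dequeue 1; queue=[5,7,6,2]; order=4,0,1
step 4: dequeue 5; queue=[7,6,2,8]; order=4,0,1,5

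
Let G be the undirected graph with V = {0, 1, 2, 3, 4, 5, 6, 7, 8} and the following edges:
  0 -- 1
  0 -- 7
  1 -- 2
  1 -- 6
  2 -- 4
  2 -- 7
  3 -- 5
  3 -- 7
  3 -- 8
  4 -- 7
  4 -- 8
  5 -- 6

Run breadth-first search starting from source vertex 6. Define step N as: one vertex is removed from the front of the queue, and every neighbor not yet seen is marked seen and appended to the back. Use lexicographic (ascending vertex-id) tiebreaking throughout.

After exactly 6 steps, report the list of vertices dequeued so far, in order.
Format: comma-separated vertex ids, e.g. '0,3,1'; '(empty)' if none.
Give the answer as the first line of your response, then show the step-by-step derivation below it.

6,1,5,0,2,3

step 1: dequeue 6; queue=[1,5]; order=6
step 2: dequeue 1; queue=[5,0,2]; order=6,1
step 3: dequeue 5; queue=[0,2,3]; order=6,1,5
step 4: dequeue 0; queue=[2,3,7]; order=6,1,5,0
step 5: dequeue 2; queue=[3,7,4]; order=6,1,5,0,2
step 6: dequeue 3; queue=[7,4,8]; order=6,1,5,0,2,3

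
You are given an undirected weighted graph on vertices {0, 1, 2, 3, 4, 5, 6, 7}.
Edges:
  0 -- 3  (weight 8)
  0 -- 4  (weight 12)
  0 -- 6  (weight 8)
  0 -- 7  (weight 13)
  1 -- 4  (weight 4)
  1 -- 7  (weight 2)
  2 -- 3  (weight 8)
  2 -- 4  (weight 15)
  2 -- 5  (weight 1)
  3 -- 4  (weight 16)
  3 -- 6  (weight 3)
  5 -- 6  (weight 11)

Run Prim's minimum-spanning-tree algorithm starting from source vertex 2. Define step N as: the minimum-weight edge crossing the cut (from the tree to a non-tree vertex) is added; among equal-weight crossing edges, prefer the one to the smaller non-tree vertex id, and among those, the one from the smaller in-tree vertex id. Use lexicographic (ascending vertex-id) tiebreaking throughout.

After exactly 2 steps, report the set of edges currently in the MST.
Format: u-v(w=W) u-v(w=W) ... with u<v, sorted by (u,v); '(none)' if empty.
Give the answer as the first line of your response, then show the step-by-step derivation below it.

2-3(w=8) 2-5(w=1)

step 1: add edge 2-5 (w=1); MST = {2-5(w=1)}
step 2: add edge 2-3 (w=8); MST = {2-3(w=8) 2-5(w=1)}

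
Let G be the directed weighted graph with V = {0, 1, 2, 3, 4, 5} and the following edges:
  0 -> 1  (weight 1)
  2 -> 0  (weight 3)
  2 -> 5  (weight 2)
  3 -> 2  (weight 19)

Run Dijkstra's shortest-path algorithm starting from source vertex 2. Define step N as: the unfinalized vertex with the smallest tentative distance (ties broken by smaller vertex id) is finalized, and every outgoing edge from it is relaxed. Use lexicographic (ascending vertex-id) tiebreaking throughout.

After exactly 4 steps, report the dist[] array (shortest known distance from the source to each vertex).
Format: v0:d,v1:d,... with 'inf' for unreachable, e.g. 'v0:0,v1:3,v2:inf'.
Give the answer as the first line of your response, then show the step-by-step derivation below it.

v0:3,v1:4,v2:0,v3:inf,v4:inf,v5:2

step 1: dist = v0:3,v1:inf,v2:0,v3:inf,v4:inf,v5:2
step 2: dist = v0:3,v1:inf,v2:0,v3:inf,v4:inf,v5:2
step 3: dist = v0:3,v1:4,v2:0,v3:inf,v4:inf,v5:2
step 4: dist = v0:3,v1:4,v2:0,v3:inf,v4:inf,v5:2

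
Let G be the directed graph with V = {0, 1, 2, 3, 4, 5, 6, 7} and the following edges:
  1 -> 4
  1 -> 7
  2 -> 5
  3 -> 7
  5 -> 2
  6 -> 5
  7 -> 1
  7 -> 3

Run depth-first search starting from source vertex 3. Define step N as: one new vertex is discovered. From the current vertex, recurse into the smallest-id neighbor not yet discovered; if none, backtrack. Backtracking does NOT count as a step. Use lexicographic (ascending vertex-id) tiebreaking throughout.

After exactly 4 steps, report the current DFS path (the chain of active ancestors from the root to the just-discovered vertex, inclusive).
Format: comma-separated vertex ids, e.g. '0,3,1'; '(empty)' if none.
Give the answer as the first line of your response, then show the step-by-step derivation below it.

3,7,1,4

step 1: discover 3; path=3; order=3
step 2: discover 7; path=3>7; order=3,7
step 3: discover 1; path=3>7>1; order=3,7,1
step 4: discover 4; path=3>7>1>4; order=3,7,1,4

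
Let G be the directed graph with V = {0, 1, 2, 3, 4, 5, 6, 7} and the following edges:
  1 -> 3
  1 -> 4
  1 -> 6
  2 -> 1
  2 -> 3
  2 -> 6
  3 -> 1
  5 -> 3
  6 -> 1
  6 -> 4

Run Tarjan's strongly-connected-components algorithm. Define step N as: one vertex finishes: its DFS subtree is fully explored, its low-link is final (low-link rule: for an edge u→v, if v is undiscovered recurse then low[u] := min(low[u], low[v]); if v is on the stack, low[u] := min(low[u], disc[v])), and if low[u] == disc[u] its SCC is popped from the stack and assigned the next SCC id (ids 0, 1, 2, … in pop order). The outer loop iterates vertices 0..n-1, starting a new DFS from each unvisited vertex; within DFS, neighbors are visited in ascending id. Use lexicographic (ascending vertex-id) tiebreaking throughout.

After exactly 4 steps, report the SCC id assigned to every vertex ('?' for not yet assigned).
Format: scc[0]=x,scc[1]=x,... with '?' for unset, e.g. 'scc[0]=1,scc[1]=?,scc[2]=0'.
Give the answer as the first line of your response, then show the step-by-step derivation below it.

scc[0]=0,scc[1]=?,scc[2]=?,scc[3]=?,scc[4]=1,scc[5]=?,scc[6]=?,scc[7]=?

step 1: low=(low[0]=0,low[1]=?,low[2]=?,low[3]=?,low[4]=?,low[5]=?,low[6]=?,low[7]=?); scc=(scc[0]=0,scc[1]=?,scc[2]=?,scc[3]=?,scc[4]=?,scc[5]=?,scc[6]=?,scc[7]=?)
step 2: low=(low[0]=0,low[1]=1,low[2]=?,low[3]=1,low[4]=?,low[5]=?,low[6]=?,low[7]=?); scc=(scc[0]=0,scc[1]=?,scc[2]=?,scc[3]=?,scc[4]=?,scc[5]=?,scc[6]=?,scc[7]=?)
step 3: low=(low[0]=0,low[1]=1,low[2]=?,low[3]=1,low[4]=3,low[5]=?,low[6]=?,low[7]=?); scc=(scc[0]=0,scc[1]=?,scc[2]=?,scc[3]=?,scc[4]=1,scc[5]=?,scc[6]=?,scc[7]=?)
step 4: low=(low[0]=0,low[1]=1,low[2]=?,low[3]=1,low[4]=3,low[5]=?,low[6]=1,low[7]=?); scc=(scc[0]=0,scc[1]=?,scc[2]=?,scc[3]=?,scc[4]=1,scc[5]=?,scc[6]=?,scc[7]=?)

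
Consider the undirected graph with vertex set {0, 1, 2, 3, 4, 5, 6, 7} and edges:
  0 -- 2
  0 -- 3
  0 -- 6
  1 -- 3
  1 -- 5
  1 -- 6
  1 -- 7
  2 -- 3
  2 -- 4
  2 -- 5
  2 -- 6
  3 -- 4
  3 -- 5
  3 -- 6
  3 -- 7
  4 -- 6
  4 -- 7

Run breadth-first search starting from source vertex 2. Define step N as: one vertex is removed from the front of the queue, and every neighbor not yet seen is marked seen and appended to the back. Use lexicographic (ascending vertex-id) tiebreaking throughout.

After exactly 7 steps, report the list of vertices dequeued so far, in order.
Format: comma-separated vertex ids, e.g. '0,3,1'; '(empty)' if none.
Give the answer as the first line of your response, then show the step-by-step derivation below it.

2,0,3,4,5,6,1

step 1: dequeue 2; queue=[0,3,4,5,6]; order=2
step 2: dequeue 0; queue=[3,4,5,6]; order=2,0
step 3: dequeue 3; queue=[4,5,6,1,7]; order=2,0,3
step 4: dequeue 4; queue=[5,6,1,7]; order=2,0,3,4
step 5: dequeue 5; queue=[6,1,7]; order=2,0,3,4,5
step 6: dequeue 6; queue=[1,7]; order=2,0,3,4,5,6
step 7: dequeue 1; queue=[7]; order=2,0,3,4,5,6,1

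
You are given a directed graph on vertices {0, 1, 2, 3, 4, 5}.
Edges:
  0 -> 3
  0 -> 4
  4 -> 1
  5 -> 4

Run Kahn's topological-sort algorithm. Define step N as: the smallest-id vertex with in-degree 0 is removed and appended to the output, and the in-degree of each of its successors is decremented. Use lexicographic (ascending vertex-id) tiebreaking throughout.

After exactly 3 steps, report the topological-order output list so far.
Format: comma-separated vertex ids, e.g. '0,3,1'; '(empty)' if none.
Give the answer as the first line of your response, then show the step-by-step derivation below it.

0,2,3

step 1: output 0; order=[0]; indeg=(0,1,0,0,1,0)
step 2: output 2; order=[0,2]; indeg=(0,1,0,0,1,0)
step 3: output 3; order=[0,2,3]; indeg=(0,1,0,0,1,0)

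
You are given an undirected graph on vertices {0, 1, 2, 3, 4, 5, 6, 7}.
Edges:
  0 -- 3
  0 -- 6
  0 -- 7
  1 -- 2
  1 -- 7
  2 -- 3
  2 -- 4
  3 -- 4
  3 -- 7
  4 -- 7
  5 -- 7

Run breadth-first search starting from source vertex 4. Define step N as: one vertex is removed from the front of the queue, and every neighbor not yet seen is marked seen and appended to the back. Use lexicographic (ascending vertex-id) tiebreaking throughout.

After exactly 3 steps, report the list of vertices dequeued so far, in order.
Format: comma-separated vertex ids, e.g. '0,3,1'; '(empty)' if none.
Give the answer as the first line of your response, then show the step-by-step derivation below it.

4,2,3

step 1: dequeue 4; queue=[2,3,7]; order=4
step 2: dequeue 2; queue=[3,7,1]; order=4,2
step 3: dequeue 3; queue=[7,1,0]; order=4,2,3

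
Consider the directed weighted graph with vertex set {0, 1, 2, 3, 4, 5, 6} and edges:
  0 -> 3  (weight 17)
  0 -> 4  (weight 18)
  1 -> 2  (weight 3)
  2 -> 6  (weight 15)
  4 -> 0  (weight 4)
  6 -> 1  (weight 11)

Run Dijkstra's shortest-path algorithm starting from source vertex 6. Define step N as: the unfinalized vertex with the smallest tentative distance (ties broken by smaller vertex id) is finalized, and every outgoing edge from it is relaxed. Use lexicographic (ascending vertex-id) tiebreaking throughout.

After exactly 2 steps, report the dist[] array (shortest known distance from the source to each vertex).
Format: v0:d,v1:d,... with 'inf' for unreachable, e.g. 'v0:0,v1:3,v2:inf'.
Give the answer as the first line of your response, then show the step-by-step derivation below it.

v0:inf,v1:11,v2:14,v3:inf,v4:inf,v5:inf,v6:0

step 1: dist = v0:inf,v1:11,v2:inf,v3:inf,v4:inf,v5:inf,v6:0
step 2: dist = v0:inf,v1:11,v2:14,v3:inf,v4:inf,v5:inf,v6:0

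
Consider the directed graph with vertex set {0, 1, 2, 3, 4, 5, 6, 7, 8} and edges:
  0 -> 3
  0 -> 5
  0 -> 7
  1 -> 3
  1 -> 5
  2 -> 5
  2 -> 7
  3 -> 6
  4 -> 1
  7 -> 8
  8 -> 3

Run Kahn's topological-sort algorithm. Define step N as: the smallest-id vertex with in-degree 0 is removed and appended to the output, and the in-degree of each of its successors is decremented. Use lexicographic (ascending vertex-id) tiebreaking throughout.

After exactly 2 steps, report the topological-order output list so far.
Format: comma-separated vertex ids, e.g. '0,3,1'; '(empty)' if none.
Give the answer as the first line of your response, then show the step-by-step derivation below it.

0,2

step 1: output 0; order=[0]; indeg=(0,1,0,2,0,2,1,1,1)
step 2: output 2; order=[0,2]; indeg=(0,1,0,2,0,1,1,0,1)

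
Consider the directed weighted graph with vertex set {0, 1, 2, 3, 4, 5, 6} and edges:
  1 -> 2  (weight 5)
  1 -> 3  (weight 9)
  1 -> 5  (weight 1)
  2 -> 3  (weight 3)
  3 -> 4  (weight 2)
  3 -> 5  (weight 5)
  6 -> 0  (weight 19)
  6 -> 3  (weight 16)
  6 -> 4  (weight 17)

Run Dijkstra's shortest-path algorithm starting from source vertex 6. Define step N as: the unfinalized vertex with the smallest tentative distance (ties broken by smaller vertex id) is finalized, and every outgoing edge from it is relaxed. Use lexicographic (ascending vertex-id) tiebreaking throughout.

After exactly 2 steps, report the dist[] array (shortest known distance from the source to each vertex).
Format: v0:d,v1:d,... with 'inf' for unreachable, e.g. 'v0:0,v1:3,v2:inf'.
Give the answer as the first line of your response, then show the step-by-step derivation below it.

v0:19,v1:inf,v2:inf,v3:16,v4:17,v5:21,v6:0

step 1: dist = v0:19,v1:inf,v2:inf,v3:16,v4:17,v5:inf,v6:0
step 2: dist = v0:19,v1:inf,v2:inf,v3:16,v4:17,v5:21,v6:0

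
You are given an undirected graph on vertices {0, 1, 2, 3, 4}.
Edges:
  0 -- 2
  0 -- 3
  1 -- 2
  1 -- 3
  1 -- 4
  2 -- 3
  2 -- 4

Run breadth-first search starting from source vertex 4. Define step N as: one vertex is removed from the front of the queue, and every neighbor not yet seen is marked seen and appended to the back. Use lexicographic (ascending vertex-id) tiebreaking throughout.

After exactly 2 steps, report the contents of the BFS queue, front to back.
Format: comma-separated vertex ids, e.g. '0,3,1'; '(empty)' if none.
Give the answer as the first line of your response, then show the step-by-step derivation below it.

2,3

step 1: dequeue 4; queue=[1,2]; order=4
step 2: dequeue 1; queue=[2,3]; order=4,1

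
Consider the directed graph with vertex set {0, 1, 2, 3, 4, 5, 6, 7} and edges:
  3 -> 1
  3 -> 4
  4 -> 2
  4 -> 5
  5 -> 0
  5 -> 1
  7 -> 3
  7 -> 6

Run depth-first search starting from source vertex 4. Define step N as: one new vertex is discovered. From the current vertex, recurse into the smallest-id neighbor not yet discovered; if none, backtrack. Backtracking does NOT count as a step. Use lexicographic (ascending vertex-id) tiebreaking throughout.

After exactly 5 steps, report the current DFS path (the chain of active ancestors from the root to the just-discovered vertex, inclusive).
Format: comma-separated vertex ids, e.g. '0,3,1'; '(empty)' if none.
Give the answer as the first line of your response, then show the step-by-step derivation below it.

4,5,1

step 1: discover 4; path=4; order=4
step 2: discover 2; path=4>2; order=4,2
step 3: discover 5; path=4>5; order=4,2,5
step 4: discover 0; path=4>5>0; order=4,2,5,0
step 5: discover 1; path=4>5>1; order=4,2,5,0,1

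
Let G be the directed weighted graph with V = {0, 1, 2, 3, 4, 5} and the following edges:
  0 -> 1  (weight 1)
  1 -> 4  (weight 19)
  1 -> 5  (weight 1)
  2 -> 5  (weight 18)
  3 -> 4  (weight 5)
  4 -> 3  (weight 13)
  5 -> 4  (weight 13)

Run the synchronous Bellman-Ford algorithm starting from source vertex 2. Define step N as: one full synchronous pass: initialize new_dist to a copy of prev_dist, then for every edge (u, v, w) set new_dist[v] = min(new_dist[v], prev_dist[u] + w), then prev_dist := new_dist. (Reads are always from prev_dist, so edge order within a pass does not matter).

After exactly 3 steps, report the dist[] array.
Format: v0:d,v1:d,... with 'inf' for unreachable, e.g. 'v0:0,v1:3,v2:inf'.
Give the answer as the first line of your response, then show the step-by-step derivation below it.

v0:inf,v1:inf,v2:0,v3:44,v4:31,v5:18

step 1: dist = v0:inf,v1:inf,v2:0,v3:inf,v4:inf,v5:18
step 2: dist = v0:inf,v1:inf,v2:0,v3:inf,v4:31,v5:18
step 3: dist = v0:inf,v1:inf,v2:0,v3:44,v4:31,v5:18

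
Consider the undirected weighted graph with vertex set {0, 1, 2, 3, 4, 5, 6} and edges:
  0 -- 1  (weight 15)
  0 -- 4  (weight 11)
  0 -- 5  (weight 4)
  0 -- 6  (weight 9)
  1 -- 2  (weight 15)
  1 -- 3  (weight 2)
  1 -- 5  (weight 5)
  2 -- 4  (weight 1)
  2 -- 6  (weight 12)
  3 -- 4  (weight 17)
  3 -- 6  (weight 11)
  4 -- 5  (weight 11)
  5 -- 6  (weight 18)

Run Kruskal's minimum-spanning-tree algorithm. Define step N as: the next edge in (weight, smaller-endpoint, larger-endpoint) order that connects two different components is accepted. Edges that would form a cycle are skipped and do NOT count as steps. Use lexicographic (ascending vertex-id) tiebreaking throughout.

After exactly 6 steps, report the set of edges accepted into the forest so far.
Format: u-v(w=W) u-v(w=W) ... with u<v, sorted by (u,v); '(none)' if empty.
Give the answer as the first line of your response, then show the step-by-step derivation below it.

0-4(w=11) 0-5(w=4) 0-6(w=9) 1-3(w=2) 1-5(w=5) 2-4(w=1)

step 1: add edge 2-4 (w=1); MST = {2-4(w=1)}
step 2: add edge 1-3 (w=2); MST = {1-3(w=2) 2-4(w=1)}
step 3: add edge 0-5 (w=4); MST = {0-5(w=4) 1-3(w=2) 2-4(w=1)}
step 4: add edge 1-5 (w=5); MST = {0-5(w=4) 1-3(w=2) 1-5(w=5) 2-4(w=1)}
step 5: add edge 0-6 (w=9); MST = {0-5(w=4) 0-6(w=9) 1-3(w=2) 1-5(w=5) 2-4(w=1)}
step 6: add edge 0-4 (w=11); MST = {0-4(w=11) 0-5(w=4) 0-6(w=9) 1-3(w=2) 1-5(w=5) 2-4(w=1)}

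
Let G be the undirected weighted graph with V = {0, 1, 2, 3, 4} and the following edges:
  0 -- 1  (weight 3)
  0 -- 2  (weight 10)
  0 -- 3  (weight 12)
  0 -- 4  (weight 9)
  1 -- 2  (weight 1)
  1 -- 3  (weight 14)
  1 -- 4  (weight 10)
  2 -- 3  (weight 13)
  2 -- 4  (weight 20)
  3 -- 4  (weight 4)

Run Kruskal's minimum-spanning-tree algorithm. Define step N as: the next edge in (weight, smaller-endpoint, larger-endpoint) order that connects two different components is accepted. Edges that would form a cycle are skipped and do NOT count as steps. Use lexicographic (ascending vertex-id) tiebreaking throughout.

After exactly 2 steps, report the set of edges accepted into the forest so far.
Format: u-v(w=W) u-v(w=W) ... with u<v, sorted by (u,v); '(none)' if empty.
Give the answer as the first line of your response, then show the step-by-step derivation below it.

0-1(w=3) 1-2(w=1)

step 1: add edge 1-2 (w=1); MST = {1-2(w=1)}
step 2: add edge 0-1 (w=3); MST = {0-1(w=3) 1-2(w=1)}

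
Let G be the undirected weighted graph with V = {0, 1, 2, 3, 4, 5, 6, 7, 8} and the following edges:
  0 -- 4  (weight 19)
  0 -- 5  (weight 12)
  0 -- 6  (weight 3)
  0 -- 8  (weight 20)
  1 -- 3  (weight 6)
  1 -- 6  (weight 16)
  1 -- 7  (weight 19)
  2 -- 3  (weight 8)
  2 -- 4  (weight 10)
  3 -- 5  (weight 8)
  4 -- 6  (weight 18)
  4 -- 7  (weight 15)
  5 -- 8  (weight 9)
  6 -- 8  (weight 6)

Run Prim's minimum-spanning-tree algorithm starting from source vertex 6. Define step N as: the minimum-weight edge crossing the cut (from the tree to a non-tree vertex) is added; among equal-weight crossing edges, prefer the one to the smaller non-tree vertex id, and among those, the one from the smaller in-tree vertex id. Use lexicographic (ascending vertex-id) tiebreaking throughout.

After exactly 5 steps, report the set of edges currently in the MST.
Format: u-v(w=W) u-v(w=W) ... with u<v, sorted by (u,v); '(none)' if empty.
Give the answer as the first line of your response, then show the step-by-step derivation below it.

0-6(w=3) 1-3(w=6) 3-5(w=8) 5-8(w=9) 6-8(w=6)

step 1: add edge 0-6 (w=3); MST = {0-6(w=3)}
step 2: add edge 6-8 (w=6); MST = {0-6(w=3) 6-8(w=6)}
step 3: add edge 5-8 (w=9); MST = {0-6(w=3) 5-8(w=9) 6-8(w=6)}
step 4: add edge 3-5 (w=8); MST = {0-6(w=3) 3-5(w=8) 5-8(w=9) 6-8(w=6)}
step 5: add edge 1-3 (w=6); MST = {0-6(w=3) 1-3(w=6) 3-5(w=8) 5-8(w=9) 6-8(w=6)}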